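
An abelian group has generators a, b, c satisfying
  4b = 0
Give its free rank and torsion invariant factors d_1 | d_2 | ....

rank_ℚ(R)=1; free=3−1=2
SNF(R) diag = [4] → torsion [4]

Answer: M ≅ ℤ^2 ⊕ ℤ/4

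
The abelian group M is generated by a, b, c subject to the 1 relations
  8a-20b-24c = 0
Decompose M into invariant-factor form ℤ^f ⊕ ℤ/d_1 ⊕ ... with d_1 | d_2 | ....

Answer: M ≅ ℤ^2 ⊕ ℤ/4

Derivation:
rank_ℚ(R)=1; free=3−1=2
SNF(R) diag = [4] → torsion [4]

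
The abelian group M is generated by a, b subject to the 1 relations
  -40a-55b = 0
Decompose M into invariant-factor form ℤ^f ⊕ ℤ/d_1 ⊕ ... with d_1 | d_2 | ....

rank_ℚ(R)=1; free=2−1=1
SNF(R) diag = [5] → torsion [5]

Answer: M ≅ ℤ^1 ⊕ ℤ/5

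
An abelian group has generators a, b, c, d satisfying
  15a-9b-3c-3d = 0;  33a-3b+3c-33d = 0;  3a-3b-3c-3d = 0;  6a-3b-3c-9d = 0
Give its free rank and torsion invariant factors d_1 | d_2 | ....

rank_ℚ(R)=4; free=4−4=0
SNF(R) diag = [3, 3, 6, 12] → torsion [3, 3, 6, 12]

Answer: M ≅ ℤ/3 ⊕ ℤ/3 ⊕ ℤ/6 ⊕ ℤ/12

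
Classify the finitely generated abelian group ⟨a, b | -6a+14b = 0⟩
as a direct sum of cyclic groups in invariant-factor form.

rank_ℚ(R)=1; free=2−1=1
SNF(R) diag = [2] → torsion [2]

Answer: M ≅ ℤ^1 ⊕ ℤ/2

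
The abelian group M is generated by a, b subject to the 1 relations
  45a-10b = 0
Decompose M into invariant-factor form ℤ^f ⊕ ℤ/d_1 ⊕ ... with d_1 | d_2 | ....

Answer: M ≅ ℤ^1 ⊕ ℤ/5

Derivation:
rank_ℚ(R)=1; free=2−1=1
SNF(R) diag = [5] → torsion [5]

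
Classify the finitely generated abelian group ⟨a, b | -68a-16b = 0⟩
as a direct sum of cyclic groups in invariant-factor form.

Answer: M ≅ ℤ^1 ⊕ ℤ/4

Derivation:
rank_ℚ(R)=1; free=2−1=1
SNF(R) diag = [4] → torsion [4]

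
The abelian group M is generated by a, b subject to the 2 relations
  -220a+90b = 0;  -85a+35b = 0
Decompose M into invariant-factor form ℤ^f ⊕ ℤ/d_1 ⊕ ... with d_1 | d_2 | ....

Answer: M ≅ ℤ/5 ⊕ ℤ/10

Derivation:
rank_ℚ(R)=2; free=2−2=0
SNF(R) diag = [5, 10] → torsion [5, 10]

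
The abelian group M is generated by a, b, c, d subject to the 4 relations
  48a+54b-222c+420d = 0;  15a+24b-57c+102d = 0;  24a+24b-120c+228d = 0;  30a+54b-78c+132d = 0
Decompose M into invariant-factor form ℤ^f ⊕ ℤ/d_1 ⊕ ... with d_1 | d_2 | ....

Answer: M ≅ ℤ/3 ⊕ ℤ/6 ⊕ ℤ/18 ⊕ ℤ/36

Derivation:
rank_ℚ(R)=4; free=4−4=0
SNF(R) diag = [3, 6, 18, 36] → torsion [3, 6, 18, 36]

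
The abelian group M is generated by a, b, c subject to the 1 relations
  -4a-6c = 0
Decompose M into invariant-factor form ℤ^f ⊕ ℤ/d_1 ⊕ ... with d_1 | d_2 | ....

Answer: M ≅ ℤ^2 ⊕ ℤ/2

Derivation:
rank_ℚ(R)=1; free=3−1=2
SNF(R) diag = [2] → torsion [2]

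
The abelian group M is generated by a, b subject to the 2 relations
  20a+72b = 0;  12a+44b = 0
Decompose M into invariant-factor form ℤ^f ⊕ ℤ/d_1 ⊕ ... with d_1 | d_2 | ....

rank_ℚ(R)=2; free=2−2=0
SNF(R) diag = [4, 4] → torsion [4, 4]

Answer: M ≅ ℤ/4 ⊕ ℤ/4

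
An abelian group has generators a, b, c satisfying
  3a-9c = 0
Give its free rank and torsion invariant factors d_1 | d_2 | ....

rank_ℚ(R)=1; free=3−1=2
SNF(R) diag = [3] → torsion [3]

Answer: M ≅ ℤ^2 ⊕ ℤ/3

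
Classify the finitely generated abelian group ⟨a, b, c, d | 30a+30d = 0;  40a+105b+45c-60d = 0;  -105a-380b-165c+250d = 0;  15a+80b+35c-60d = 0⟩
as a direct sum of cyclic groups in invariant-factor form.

rank_ℚ(R)=4; free=4−4=0
SNF(R) diag = [5, 5, 10, 30] → torsion [5, 5, 10, 30]

Answer: M ≅ ℤ/5 ⊕ ℤ/5 ⊕ ℤ/10 ⊕ ℤ/30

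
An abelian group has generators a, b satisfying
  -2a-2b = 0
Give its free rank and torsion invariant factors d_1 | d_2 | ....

Answer: M ≅ ℤ^1 ⊕ ℤ/2

Derivation:
rank_ℚ(R)=1; free=2−1=1
SNF(R) diag = [2] → torsion [2]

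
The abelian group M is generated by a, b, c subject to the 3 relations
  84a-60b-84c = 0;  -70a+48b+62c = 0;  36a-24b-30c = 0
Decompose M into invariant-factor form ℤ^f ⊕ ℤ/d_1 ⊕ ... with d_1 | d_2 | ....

Answer: M ≅ ℤ/2 ⊕ ℤ/6 ⊕ ℤ/12

Derivation:
rank_ℚ(R)=3; free=3−3=0
SNF(R) diag = [2, 6, 12] → torsion [2, 6, 12]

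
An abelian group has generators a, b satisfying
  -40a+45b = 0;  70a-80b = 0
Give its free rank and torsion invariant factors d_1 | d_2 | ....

Answer: M ≅ ℤ/5 ⊕ ℤ/10

Derivation:
rank_ℚ(R)=2; free=2−2=0
SNF(R) diag = [5, 10] → torsion [5, 10]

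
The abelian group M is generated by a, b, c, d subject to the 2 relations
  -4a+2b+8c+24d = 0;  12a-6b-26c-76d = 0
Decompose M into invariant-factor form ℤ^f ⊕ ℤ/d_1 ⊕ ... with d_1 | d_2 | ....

rank_ℚ(R)=2; free=4−2=2
SNF(R) diag = [2, 2] → torsion [2, 2]

Answer: M ≅ ℤ^2 ⊕ ℤ/2 ⊕ ℤ/2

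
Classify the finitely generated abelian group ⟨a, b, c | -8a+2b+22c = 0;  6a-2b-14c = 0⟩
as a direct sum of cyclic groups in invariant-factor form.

Answer: M ≅ ℤ^1 ⊕ ℤ/2 ⊕ ℤ/2

Derivation:
rank_ℚ(R)=2; free=3−2=1
SNF(R) diag = [2, 2] → torsion [2, 2]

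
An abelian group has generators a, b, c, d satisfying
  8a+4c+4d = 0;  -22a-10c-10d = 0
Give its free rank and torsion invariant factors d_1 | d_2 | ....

Answer: M ≅ ℤ^2 ⊕ ℤ/2 ⊕ ℤ/4

Derivation:
rank_ℚ(R)=2; free=4−2=2
SNF(R) diag = [2, 4] → torsion [2, 4]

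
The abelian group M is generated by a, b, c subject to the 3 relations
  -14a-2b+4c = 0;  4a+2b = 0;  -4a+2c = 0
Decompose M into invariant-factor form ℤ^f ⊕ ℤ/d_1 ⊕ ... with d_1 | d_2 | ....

Answer: M ≅ ℤ/2 ⊕ ℤ/2 ⊕ ℤ/2

Derivation:
rank_ℚ(R)=3; free=3−3=0
SNF(R) diag = [2, 2, 2] → torsion [2, 2, 2]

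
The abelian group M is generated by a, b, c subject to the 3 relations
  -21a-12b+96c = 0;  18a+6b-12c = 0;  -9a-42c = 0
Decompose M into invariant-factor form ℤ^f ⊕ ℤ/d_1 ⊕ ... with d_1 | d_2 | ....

Answer: M ≅ ℤ/3 ⊕ ℤ/6 ⊕ ℤ/6

Derivation:
rank_ℚ(R)=3; free=3−3=0
SNF(R) diag = [3, 6, 6] → torsion [3, 6, 6]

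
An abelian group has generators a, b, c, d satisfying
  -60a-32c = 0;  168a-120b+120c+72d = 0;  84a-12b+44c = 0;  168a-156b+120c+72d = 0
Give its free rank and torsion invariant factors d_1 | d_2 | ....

Answer: M ≅ ℤ/4 ⊕ ℤ/12 ⊕ ℤ/36 ⊕ ℤ/72

Derivation:
rank_ℚ(R)=4; free=4−4=0
SNF(R) diag = [4, 12, 36, 72] → torsion [4, 12, 36, 72]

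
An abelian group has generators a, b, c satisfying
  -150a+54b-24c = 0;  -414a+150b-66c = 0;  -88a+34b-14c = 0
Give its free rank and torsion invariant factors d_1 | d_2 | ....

rank_ℚ(R)=3; free=3−3=0
SNF(R) diag = [2, 6, 6] → torsion [2, 6, 6]

Answer: M ≅ ℤ/2 ⊕ ℤ/6 ⊕ ℤ/6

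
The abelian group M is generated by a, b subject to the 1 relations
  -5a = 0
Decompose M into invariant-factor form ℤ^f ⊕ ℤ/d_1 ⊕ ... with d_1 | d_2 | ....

rank_ℚ(R)=1; free=2−1=1
SNF(R) diag = [5] → torsion [5]

Answer: M ≅ ℤ^1 ⊕ ℤ/5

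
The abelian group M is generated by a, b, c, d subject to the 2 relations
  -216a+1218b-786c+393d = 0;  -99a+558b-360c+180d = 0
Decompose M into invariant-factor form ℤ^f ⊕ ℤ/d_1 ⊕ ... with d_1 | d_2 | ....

Answer: M ≅ ℤ^2 ⊕ ℤ/3 ⊕ ℤ/9

Derivation:
rank_ℚ(R)=2; free=4−2=2
SNF(R) diag = [3, 9] → torsion [3, 9]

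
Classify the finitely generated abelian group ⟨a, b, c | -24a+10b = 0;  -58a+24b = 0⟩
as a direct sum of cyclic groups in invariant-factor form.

rank_ℚ(R)=2; free=3−2=1
SNF(R) diag = [2, 2] → torsion [2, 2]

Answer: M ≅ ℤ^1 ⊕ ℤ/2 ⊕ ℤ/2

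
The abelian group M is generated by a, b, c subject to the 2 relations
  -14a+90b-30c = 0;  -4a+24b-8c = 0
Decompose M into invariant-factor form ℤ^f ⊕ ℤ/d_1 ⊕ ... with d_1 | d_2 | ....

Answer: M ≅ ℤ^1 ⊕ ℤ/2 ⊕ ℤ/4

Derivation:
rank_ℚ(R)=2; free=3−2=1
SNF(R) diag = [2, 4] → torsion [2, 4]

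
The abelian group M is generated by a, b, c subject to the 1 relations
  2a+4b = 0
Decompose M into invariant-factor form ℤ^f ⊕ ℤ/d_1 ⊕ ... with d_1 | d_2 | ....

Answer: M ≅ ℤ^2 ⊕ ℤ/2

Derivation:
rank_ℚ(R)=1; free=3−1=2
SNF(R) diag = [2] → torsion [2]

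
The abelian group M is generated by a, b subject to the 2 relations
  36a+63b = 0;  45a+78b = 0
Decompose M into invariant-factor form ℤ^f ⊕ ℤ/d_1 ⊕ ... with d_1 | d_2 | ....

rank_ℚ(R)=2; free=2−2=0
SNF(R) diag = [3, 9] → torsion [3, 9]

Answer: M ≅ ℤ/3 ⊕ ℤ/9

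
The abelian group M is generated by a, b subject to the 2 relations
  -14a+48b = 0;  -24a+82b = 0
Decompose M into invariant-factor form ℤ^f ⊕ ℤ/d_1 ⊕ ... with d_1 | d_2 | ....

rank_ℚ(R)=2; free=2−2=0
SNF(R) diag = [2, 2] → torsion [2, 2]

Answer: M ≅ ℤ/2 ⊕ ℤ/2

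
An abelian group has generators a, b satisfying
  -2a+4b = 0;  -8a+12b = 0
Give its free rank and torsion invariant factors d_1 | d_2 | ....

rank_ℚ(R)=2; free=2−2=0
SNF(R) diag = [2, 4] → torsion [2, 4]

Answer: M ≅ ℤ/2 ⊕ ℤ/4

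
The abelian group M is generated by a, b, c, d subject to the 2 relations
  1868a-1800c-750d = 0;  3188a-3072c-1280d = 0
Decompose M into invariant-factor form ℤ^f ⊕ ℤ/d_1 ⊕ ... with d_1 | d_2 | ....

rank_ℚ(R)=2; free=4−2=2
SNF(R) diag = [2, 4] → torsion [2, 4]

Answer: M ≅ ℤ^2 ⊕ ℤ/2 ⊕ ℤ/4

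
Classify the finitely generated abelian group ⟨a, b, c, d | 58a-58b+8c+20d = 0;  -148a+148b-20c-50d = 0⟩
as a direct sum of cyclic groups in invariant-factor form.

rank_ℚ(R)=2; free=4−2=2
SNF(R) diag = [2, 6] → torsion [2, 6]

Answer: M ≅ ℤ^2 ⊕ ℤ/2 ⊕ ℤ/6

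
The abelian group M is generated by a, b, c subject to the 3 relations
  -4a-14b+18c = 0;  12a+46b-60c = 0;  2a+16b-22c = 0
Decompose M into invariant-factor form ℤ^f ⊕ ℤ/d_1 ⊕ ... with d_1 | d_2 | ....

Answer: M ≅ ℤ/2 ⊕ ℤ/2 ⊕ ℤ/2

Derivation:
rank_ℚ(R)=3; free=3−3=0
SNF(R) diag = [2, 2, 2] → torsion [2, 2, 2]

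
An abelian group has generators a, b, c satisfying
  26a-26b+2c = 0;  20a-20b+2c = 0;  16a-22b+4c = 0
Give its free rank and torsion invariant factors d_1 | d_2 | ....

rank_ℚ(R)=3; free=3−3=0
SNF(R) diag = [2, 6, 6] → torsion [2, 6, 6]

Answer: M ≅ ℤ/2 ⊕ ℤ/6 ⊕ ℤ/6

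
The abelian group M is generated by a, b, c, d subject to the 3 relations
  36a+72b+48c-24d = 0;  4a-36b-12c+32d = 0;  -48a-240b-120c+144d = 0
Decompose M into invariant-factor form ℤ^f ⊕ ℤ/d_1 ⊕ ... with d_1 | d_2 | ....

rank_ℚ(R)=3; free=4−3=1
SNF(R) diag = [4, 12, 24] → torsion [4, 12, 24]

Answer: M ≅ ℤ^1 ⊕ ℤ/4 ⊕ ℤ/12 ⊕ ℤ/24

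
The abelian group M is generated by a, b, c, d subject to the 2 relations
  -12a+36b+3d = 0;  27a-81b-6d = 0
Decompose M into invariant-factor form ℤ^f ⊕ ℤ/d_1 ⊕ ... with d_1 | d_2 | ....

rank_ℚ(R)=2; free=4−2=2
SNF(R) diag = [3, 3] → torsion [3, 3]

Answer: M ≅ ℤ^2 ⊕ ℤ/3 ⊕ ℤ/3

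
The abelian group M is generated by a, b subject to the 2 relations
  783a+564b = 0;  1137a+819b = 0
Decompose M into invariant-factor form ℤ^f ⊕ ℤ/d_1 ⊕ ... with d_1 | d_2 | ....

rank_ℚ(R)=2; free=2−2=0
SNF(R) diag = [3, 3] → torsion [3, 3]

Answer: M ≅ ℤ/3 ⊕ ℤ/3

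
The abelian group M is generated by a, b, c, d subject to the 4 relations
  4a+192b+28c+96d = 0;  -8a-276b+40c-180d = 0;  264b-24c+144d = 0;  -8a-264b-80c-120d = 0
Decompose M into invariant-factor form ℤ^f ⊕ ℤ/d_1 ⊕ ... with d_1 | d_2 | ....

rank_ℚ(R)=4; free=4−4=0
SNF(R) diag = [4, 12, 24, 72] → torsion [4, 12, 24, 72]

Answer: M ≅ ℤ/4 ⊕ ℤ/12 ⊕ ℤ/24 ⊕ ℤ/72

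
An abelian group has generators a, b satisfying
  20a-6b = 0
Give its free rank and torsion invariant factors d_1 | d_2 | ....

rank_ℚ(R)=1; free=2−1=1
SNF(R) diag = [2] → torsion [2]

Answer: M ≅ ℤ^1 ⊕ ℤ/2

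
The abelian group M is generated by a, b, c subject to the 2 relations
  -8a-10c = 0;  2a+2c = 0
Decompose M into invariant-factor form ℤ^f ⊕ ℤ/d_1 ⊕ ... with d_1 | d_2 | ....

Answer: M ≅ ℤ^1 ⊕ ℤ/2 ⊕ ℤ/2

Derivation:
rank_ℚ(R)=2; free=3−2=1
SNF(R) diag = [2, 2] → torsion [2, 2]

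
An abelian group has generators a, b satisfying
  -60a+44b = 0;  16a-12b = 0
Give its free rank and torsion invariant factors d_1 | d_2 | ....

Answer: M ≅ ℤ/4 ⊕ ℤ/4

Derivation:
rank_ℚ(R)=2; free=2−2=0
SNF(R) diag = [4, 4] → torsion [4, 4]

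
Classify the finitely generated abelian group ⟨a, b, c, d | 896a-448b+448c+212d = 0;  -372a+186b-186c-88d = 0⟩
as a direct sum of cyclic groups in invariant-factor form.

Answer: M ≅ ℤ^2 ⊕ ℤ/2 ⊕ ℤ/4

Derivation:
rank_ℚ(R)=2; free=4−2=2
SNF(R) diag = [2, 4] → torsion [2, 4]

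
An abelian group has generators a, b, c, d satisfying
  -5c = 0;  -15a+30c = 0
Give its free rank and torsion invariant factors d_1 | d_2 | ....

rank_ℚ(R)=2; free=4−2=2
SNF(R) diag = [5, 15] → torsion [5, 15]

Answer: M ≅ ℤ^2 ⊕ ℤ/5 ⊕ ℤ/15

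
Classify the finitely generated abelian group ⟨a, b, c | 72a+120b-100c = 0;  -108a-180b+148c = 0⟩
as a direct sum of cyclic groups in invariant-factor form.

Answer: M ≅ ℤ^1 ⊕ ℤ/4 ⊕ ℤ/12

Derivation:
rank_ℚ(R)=2; free=3−2=1
SNF(R) diag = [4, 12] → torsion [4, 12]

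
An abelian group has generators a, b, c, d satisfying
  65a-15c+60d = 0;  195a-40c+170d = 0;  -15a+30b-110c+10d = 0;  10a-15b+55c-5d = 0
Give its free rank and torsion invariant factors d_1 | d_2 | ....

rank_ℚ(R)=4; free=4−4=0
SNF(R) diag = [5, 5, 15, 30] → torsion [5, 5, 15, 30]

Answer: M ≅ ℤ/5 ⊕ ℤ/5 ⊕ ℤ/15 ⊕ ℤ/30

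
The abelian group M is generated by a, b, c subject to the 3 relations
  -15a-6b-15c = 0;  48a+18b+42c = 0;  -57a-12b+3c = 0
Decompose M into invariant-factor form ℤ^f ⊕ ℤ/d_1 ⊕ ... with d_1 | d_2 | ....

Answer: M ≅ ℤ/3 ⊕ ℤ/6 ⊕ ℤ/6

Derivation:
rank_ℚ(R)=3; free=3−3=0
SNF(R) diag = [3, 6, 6] → torsion [3, 6, 6]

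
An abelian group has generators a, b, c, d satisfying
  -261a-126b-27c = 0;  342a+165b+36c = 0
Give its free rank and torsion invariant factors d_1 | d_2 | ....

Answer: M ≅ ℤ^2 ⊕ ℤ/3 ⊕ ℤ/9

Derivation:
rank_ℚ(R)=2; free=4−2=2
SNF(R) diag = [3, 9] → torsion [3, 9]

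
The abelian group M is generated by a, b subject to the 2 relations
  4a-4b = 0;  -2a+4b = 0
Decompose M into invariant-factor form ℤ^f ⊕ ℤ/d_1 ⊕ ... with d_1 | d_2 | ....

rank_ℚ(R)=2; free=2−2=0
SNF(R) diag = [2, 4] → torsion [2, 4]

Answer: M ≅ ℤ/2 ⊕ ℤ/4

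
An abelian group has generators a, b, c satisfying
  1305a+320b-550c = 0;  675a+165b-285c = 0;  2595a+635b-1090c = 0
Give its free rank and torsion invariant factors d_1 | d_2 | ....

Answer: M ≅ ℤ/5 ⊕ ℤ/15 ⊕ ℤ/45

Derivation:
rank_ℚ(R)=3; free=3−3=0
SNF(R) diag = [5, 15, 45] → torsion [5, 15, 45]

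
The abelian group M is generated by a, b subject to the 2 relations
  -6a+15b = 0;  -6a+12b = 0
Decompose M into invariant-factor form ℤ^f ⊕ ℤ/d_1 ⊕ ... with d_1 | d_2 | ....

Answer: M ≅ ℤ/3 ⊕ ℤ/6

Derivation:
rank_ℚ(R)=2; free=2−2=0
SNF(R) diag = [3, 6] → torsion [3, 6]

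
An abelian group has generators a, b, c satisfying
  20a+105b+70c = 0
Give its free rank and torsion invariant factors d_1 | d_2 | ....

rank_ℚ(R)=1; free=3−1=2
SNF(R) diag = [5] → torsion [5]

Answer: M ≅ ℤ^2 ⊕ ℤ/5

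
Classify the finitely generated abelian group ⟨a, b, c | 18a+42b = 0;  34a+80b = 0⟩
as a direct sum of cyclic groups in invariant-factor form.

rank_ℚ(R)=2; free=3−2=1
SNF(R) diag = [2, 6] → torsion [2, 6]

Answer: M ≅ ℤ^1 ⊕ ℤ/2 ⊕ ℤ/6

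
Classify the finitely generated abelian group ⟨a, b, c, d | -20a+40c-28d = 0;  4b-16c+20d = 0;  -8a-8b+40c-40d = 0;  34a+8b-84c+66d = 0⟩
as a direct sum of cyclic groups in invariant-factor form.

Answer: M ≅ ℤ/2 ⊕ ℤ/4 ⊕ ℤ/8 ⊕ ℤ/8

Derivation:
rank_ℚ(R)=4; free=4−4=0
SNF(R) diag = [2, 4, 8, 8] → torsion [2, 4, 8, 8]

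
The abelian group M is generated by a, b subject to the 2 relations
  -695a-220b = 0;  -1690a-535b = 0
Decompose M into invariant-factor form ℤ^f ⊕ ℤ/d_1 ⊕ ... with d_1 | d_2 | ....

rank_ℚ(R)=2; free=2−2=0
SNF(R) diag = [5, 5] → torsion [5, 5]

Answer: M ≅ ℤ/5 ⊕ ℤ/5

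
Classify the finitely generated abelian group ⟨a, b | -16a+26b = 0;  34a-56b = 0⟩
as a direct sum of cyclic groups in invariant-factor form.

rank_ℚ(R)=2; free=2−2=0
SNF(R) diag = [2, 6] → torsion [2, 6]

Answer: M ≅ ℤ/2 ⊕ ℤ/6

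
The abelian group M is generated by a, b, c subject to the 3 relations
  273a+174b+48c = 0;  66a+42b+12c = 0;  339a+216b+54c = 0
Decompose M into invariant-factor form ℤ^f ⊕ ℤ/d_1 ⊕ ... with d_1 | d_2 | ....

rank_ℚ(R)=3; free=3−3=0
SNF(R) diag = [3, 6, 6] → torsion [3, 6, 6]

Answer: M ≅ ℤ/3 ⊕ ℤ/6 ⊕ ℤ/6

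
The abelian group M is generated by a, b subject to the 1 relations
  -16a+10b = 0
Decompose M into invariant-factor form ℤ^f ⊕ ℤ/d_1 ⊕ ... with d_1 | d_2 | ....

Answer: M ≅ ℤ^1 ⊕ ℤ/2

Derivation:
rank_ℚ(R)=1; free=2−1=1
SNF(R) diag = [2] → torsion [2]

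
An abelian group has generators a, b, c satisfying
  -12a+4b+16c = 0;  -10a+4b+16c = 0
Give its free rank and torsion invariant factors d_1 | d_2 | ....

Answer: M ≅ ℤ^1 ⊕ ℤ/2 ⊕ ℤ/4

Derivation:
rank_ℚ(R)=2; free=3−2=1
SNF(R) diag = [2, 4] → torsion [2, 4]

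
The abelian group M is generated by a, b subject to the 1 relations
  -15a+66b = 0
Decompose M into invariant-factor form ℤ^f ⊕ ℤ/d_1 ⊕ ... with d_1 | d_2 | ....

Answer: M ≅ ℤ^1 ⊕ ℤ/3

Derivation:
rank_ℚ(R)=1; free=2−1=1
SNF(R) diag = [3] → torsion [3]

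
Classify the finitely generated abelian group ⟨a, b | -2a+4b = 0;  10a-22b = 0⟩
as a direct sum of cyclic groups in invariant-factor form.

rank_ℚ(R)=2; free=2−2=0
SNF(R) diag = [2, 2] → torsion [2, 2]

Answer: M ≅ ℤ/2 ⊕ ℤ/2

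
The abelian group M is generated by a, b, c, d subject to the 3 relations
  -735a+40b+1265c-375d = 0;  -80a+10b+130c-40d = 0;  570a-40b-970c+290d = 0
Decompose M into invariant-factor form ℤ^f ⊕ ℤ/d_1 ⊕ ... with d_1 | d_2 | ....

rank_ℚ(R)=3; free=4−3=1
SNF(R) diag = [5, 10, 20] → torsion [5, 10, 20]

Answer: M ≅ ℤ^1 ⊕ ℤ/5 ⊕ ℤ/10 ⊕ ℤ/20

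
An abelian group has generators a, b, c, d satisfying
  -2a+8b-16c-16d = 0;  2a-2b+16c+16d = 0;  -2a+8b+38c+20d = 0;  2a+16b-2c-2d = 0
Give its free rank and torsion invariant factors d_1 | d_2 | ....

Answer: M ≅ ℤ/2 ⊕ ℤ/6 ⊕ ℤ/18 ⊕ ℤ/18

Derivation:
rank_ℚ(R)=4; free=4−4=0
SNF(R) diag = [2, 6, 18, 18] → torsion [2, 6, 18, 18]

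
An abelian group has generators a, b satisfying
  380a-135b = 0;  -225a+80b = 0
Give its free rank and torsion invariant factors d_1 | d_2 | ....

Answer: M ≅ ℤ/5 ⊕ ℤ/5

Derivation:
rank_ℚ(R)=2; free=2−2=0
SNF(R) diag = [5, 5] → torsion [5, 5]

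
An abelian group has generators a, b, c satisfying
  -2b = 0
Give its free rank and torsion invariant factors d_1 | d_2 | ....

rank_ℚ(R)=1; free=3−1=2
SNF(R) diag = [2] → torsion [2]

Answer: M ≅ ℤ^2 ⊕ ℤ/2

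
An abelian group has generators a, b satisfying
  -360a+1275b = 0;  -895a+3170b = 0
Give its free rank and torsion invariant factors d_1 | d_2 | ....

rank_ℚ(R)=2; free=2−2=0
SNF(R) diag = [5, 15] → torsion [5, 15]

Answer: M ≅ ℤ/5 ⊕ ℤ/15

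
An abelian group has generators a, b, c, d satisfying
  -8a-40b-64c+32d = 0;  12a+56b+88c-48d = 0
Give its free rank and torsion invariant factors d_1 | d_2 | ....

Answer: M ≅ ℤ^2 ⊕ ℤ/4 ⊕ ℤ/8

Derivation:
rank_ℚ(R)=2; free=4−2=2
SNF(R) diag = [4, 8] → torsion [4, 8]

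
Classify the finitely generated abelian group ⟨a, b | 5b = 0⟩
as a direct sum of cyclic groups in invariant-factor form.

rank_ℚ(R)=1; free=2−1=1
SNF(R) diag = [5] → torsion [5]

Answer: M ≅ ℤ^1 ⊕ ℤ/5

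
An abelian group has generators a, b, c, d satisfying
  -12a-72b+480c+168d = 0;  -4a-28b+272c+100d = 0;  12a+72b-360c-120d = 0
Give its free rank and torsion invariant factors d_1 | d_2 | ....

rank_ℚ(R)=3; free=4−3=1
SNF(R) diag = [4, 12, 24] → torsion [4, 12, 24]

Answer: M ≅ ℤ^1 ⊕ ℤ/4 ⊕ ℤ/12 ⊕ ℤ/24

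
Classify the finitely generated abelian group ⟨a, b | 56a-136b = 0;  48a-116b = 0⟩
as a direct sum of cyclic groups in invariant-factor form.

Answer: M ≅ ℤ/4 ⊕ ℤ/8

Derivation:
rank_ℚ(R)=2; free=2−2=0
SNF(R) diag = [4, 8] → torsion [4, 8]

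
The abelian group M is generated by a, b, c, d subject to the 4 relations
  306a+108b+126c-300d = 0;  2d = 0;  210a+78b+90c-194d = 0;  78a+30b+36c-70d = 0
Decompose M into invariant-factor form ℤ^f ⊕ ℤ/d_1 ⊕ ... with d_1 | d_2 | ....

Answer: M ≅ ℤ/2 ⊕ ℤ/6 ⊕ ℤ/18 ⊕ ℤ/18

Derivation:
rank_ℚ(R)=4; free=4−4=0
SNF(R) diag = [2, 6, 18, 18] → torsion [2, 6, 18, 18]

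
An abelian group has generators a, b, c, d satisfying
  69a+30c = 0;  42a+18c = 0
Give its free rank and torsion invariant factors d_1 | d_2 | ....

rank_ℚ(R)=2; free=4−2=2
SNF(R) diag = [3, 6] → torsion [3, 6]

Answer: M ≅ ℤ^2 ⊕ ℤ/3 ⊕ ℤ/6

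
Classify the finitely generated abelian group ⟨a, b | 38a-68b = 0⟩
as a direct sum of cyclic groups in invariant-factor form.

rank_ℚ(R)=1; free=2−1=1
SNF(R) diag = [2] → torsion [2]

Answer: M ≅ ℤ^1 ⊕ ℤ/2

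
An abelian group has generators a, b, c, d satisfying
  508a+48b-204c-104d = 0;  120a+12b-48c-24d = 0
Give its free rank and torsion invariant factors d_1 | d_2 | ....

Answer: M ≅ ℤ^2 ⊕ ℤ/4 ⊕ ℤ/12

Derivation:
rank_ℚ(R)=2; free=4−2=2
SNF(R) diag = [4, 12] → torsion [4, 12]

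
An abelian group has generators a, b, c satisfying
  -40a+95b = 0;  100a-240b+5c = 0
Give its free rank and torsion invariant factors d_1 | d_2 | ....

Answer: M ≅ ℤ^1 ⊕ ℤ/5 ⊕ ℤ/5

Derivation:
rank_ℚ(R)=2; free=3−2=1
SNF(R) diag = [5, 5] → torsion [5, 5]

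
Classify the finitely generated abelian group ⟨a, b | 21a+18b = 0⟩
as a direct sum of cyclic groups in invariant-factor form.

rank_ℚ(R)=1; free=2−1=1
SNF(R) diag = [3] → torsion [3]

Answer: M ≅ ℤ^1 ⊕ ℤ/3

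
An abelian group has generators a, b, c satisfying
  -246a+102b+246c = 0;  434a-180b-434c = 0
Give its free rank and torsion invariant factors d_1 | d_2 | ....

Answer: M ≅ ℤ^1 ⊕ ℤ/2 ⊕ ℤ/6

Derivation:
rank_ℚ(R)=2; free=3−2=1
SNF(R) diag = [2, 6] → torsion [2, 6]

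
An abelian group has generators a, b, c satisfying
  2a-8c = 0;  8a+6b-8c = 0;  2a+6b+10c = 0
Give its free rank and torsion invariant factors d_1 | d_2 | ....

rank_ℚ(R)=3; free=3−3=0
SNF(R) diag = [2, 6, 6] → torsion [2, 6, 6]

Answer: M ≅ ℤ/2 ⊕ ℤ/6 ⊕ ℤ/6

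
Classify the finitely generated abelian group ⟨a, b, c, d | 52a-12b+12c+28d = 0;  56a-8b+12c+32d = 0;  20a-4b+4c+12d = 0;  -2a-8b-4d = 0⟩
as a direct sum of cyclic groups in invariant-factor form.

rank_ℚ(R)=4; free=4−4=0
SNF(R) diag = [2, 4, 4, 8] → torsion [2, 4, 4, 8]

Answer: M ≅ ℤ/2 ⊕ ℤ/4 ⊕ ℤ/4 ⊕ ℤ/8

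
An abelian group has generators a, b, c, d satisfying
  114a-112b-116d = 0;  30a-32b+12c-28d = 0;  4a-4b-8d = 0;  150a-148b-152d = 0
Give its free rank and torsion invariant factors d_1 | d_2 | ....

Answer: M ≅ ℤ/2 ⊕ ℤ/4 ⊕ ℤ/12 ⊕ ℤ/36

Derivation:
rank_ℚ(R)=4; free=4−4=0
SNF(R) diag = [2, 4, 12, 36] → torsion [2, 4, 12, 36]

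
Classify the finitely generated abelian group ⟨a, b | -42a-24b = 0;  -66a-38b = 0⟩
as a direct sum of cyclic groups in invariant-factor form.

Answer: M ≅ ℤ/2 ⊕ ℤ/6

Derivation:
rank_ℚ(R)=2; free=2−2=0
SNF(R) diag = [2, 6] → torsion [2, 6]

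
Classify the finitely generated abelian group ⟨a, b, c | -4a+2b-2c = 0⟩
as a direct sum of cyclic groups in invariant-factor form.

Answer: M ≅ ℤ^2 ⊕ ℤ/2

Derivation:
rank_ℚ(R)=1; free=3−1=2
SNF(R) diag = [2] → torsion [2]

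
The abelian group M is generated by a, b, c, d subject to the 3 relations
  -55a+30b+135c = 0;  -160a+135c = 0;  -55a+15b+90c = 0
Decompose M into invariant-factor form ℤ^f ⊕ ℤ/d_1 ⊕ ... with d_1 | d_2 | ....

rank_ℚ(R)=3; free=4−3=1
SNF(R) diag = [5, 15, 45] → torsion [5, 15, 45]

Answer: M ≅ ℤ^1 ⊕ ℤ/5 ⊕ ℤ/15 ⊕ ℤ/45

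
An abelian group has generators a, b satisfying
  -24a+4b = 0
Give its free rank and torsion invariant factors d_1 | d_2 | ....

rank_ℚ(R)=1; free=2−1=1
SNF(R) diag = [4] → torsion [4]

Answer: M ≅ ℤ^1 ⊕ ℤ/4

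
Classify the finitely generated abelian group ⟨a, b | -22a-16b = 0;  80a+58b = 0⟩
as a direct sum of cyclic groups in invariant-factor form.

Answer: M ≅ ℤ/2 ⊕ ℤ/2

Derivation:
rank_ℚ(R)=2; free=2−2=0
SNF(R) diag = [2, 2] → torsion [2, 2]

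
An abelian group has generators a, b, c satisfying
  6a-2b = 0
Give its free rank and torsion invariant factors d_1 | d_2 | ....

rank_ℚ(R)=1; free=3−1=2
SNF(R) diag = [2] → torsion [2]

Answer: M ≅ ℤ^2 ⊕ ℤ/2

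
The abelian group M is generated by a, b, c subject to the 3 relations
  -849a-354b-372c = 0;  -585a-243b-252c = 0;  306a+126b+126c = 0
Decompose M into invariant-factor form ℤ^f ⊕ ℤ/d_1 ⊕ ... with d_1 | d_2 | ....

rank_ℚ(R)=3; free=3−3=0
SNF(R) diag = [3, 9, 18] → torsion [3, 9, 18]

Answer: M ≅ ℤ/3 ⊕ ℤ/9 ⊕ ℤ/18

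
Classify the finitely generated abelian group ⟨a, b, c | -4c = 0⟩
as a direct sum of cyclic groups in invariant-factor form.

Answer: M ≅ ℤ^2 ⊕ ℤ/4

Derivation:
rank_ℚ(R)=1; free=3−1=2
SNF(R) diag = [4] → torsion [4]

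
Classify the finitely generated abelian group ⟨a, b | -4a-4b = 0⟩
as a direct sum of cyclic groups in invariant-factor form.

rank_ℚ(R)=1; free=2−1=1
SNF(R) diag = [4] → torsion [4]

Answer: M ≅ ℤ^1 ⊕ ℤ/4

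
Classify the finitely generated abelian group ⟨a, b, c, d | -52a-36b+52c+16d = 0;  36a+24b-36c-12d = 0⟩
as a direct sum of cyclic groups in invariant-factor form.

Answer: M ≅ ℤ^2 ⊕ ℤ/4 ⊕ ℤ/12

Derivation:
rank_ℚ(R)=2; free=4−2=2
SNF(R) diag = [4, 12] → torsion [4, 12]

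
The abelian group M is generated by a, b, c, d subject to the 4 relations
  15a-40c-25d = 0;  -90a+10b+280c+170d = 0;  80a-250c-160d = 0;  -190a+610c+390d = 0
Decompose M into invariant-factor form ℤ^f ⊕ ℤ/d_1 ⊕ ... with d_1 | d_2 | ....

Answer: M ≅ ℤ/5 ⊕ ℤ/10 ⊕ ℤ/10 ⊕ ℤ/20

Derivation:
rank_ℚ(R)=4; free=4−4=0
SNF(R) diag = [5, 10, 10, 20] → torsion [5, 10, 10, 20]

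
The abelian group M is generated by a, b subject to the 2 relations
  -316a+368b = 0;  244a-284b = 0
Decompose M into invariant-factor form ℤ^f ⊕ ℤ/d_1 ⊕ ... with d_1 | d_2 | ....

Answer: M ≅ ℤ/4 ⊕ ℤ/12

Derivation:
rank_ℚ(R)=2; free=2−2=0
SNF(R) diag = [4, 12] → torsion [4, 12]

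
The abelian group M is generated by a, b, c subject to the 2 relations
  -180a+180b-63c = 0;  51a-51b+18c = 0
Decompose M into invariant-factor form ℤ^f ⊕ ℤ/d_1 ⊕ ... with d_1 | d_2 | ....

rank_ℚ(R)=2; free=3−2=1
SNF(R) diag = [3, 9] → torsion [3, 9]

Answer: M ≅ ℤ^1 ⊕ ℤ/3 ⊕ ℤ/9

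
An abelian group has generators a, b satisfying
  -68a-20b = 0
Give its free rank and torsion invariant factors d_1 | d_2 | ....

Answer: M ≅ ℤ^1 ⊕ ℤ/4

Derivation:
rank_ℚ(R)=1; free=2−1=1
SNF(R) diag = [4] → torsion [4]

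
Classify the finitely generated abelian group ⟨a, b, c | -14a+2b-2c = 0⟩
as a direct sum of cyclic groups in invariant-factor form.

Answer: M ≅ ℤ^2 ⊕ ℤ/2

Derivation:
rank_ℚ(R)=1; free=3−1=2
SNF(R) diag = [2] → torsion [2]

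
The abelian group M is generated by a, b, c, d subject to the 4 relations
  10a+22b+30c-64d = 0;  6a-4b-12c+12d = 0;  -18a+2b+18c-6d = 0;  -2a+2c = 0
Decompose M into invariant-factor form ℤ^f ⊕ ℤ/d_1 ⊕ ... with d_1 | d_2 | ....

Answer: M ≅ ℤ/2 ⊕ ℤ/2 ⊕ ℤ/2 ⊕ ℤ/6

Derivation:
rank_ℚ(R)=4; free=4−4=0
SNF(R) diag = [2, 2, 2, 6] → torsion [2, 2, 2, 6]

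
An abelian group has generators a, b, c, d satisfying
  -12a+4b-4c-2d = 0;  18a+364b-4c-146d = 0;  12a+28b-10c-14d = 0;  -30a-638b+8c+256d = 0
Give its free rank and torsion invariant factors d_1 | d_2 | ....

Answer: M ≅ ℤ/2 ⊕ ℤ/6 ⊕ ℤ/18 ⊕ ℤ/18

Derivation:
rank_ℚ(R)=4; free=4−4=0
SNF(R) diag = [2, 6, 18, 18] → torsion [2, 6, 18, 18]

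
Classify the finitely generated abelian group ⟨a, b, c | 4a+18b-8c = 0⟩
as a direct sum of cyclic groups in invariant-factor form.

rank_ℚ(R)=1; free=3−1=2
SNF(R) diag = [2] → torsion [2]

Answer: M ≅ ℤ^2 ⊕ ℤ/2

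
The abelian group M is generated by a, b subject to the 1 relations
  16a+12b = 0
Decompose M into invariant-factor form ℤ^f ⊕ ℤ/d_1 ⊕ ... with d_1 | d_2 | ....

Answer: M ≅ ℤ^1 ⊕ ℤ/4

Derivation:
rank_ℚ(R)=1; free=2−1=1
SNF(R) diag = [4] → torsion [4]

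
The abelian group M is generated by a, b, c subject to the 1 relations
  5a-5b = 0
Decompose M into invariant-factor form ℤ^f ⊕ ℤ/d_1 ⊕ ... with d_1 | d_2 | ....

rank_ℚ(R)=1; free=3−1=2
SNF(R) diag = [5] → torsion [5]

Answer: M ≅ ℤ^2 ⊕ ℤ/5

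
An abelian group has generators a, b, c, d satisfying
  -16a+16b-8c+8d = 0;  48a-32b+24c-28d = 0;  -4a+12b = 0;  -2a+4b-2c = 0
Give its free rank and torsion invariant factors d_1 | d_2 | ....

Answer: M ≅ ℤ/2 ⊕ ℤ/4 ⊕ ℤ/4 ⊕ ℤ/8

Derivation:
rank_ℚ(R)=4; free=4−4=0
SNF(R) diag = [2, 4, 4, 8] → torsion [2, 4, 4, 8]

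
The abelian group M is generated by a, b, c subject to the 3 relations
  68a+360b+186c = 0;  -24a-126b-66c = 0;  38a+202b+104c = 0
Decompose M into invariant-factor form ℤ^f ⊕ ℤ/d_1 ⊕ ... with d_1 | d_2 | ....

rank_ℚ(R)=3; free=3−3=0
SNF(R) diag = [2, 2, 6] → torsion [2, 2, 6]

Answer: M ≅ ℤ/2 ⊕ ℤ/2 ⊕ ℤ/6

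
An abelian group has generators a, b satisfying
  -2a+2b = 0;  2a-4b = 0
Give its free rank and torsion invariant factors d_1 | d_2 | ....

rank_ℚ(R)=2; free=2−2=0
SNF(R) diag = [2, 2] → torsion [2, 2]

Answer: M ≅ ℤ/2 ⊕ ℤ/2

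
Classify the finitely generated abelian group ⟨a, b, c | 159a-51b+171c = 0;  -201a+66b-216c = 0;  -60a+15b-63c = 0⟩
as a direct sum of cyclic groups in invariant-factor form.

Answer: M ≅ ℤ/3 ⊕ ℤ/9 ⊕ ℤ/18

Derivation:
rank_ℚ(R)=3; free=3−3=0
SNF(R) diag = [3, 9, 18] → torsion [3, 9, 18]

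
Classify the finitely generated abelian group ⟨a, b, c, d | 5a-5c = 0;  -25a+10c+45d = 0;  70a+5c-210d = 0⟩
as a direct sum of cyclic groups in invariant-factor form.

Answer: M ≅ ℤ^1 ⊕ ℤ/5 ⊕ ℤ/15 ⊕ ℤ/15

Derivation:
rank_ℚ(R)=3; free=4−3=1
SNF(R) diag = [5, 15, 15] → torsion [5, 15, 15]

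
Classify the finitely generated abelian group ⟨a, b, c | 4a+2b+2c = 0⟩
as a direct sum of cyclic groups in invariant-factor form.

rank_ℚ(R)=1; free=3−1=2
SNF(R) diag = [2] → torsion [2]

Answer: M ≅ ℤ^2 ⊕ ℤ/2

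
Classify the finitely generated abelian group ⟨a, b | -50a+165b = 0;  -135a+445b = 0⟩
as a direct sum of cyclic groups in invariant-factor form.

rank_ℚ(R)=2; free=2−2=0
SNF(R) diag = [5, 5] → torsion [5, 5]

Answer: M ≅ ℤ/5 ⊕ ℤ/5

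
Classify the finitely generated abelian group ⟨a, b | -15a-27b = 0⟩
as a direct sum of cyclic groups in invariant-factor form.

rank_ℚ(R)=1; free=2−1=1
SNF(R) diag = [3] → torsion [3]

Answer: M ≅ ℤ^1 ⊕ ℤ/3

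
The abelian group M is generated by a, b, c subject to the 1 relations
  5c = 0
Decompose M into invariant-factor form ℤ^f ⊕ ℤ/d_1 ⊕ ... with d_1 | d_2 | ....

Answer: M ≅ ℤ^2 ⊕ ℤ/5

Derivation:
rank_ℚ(R)=1; free=3−1=2
SNF(R) diag = [5] → torsion [5]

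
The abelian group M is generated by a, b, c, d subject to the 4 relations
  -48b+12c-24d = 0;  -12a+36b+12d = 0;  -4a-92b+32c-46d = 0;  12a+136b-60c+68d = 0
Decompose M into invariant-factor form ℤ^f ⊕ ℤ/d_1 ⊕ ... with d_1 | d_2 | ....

Answer: M ≅ ℤ/2 ⊕ ℤ/4 ⊕ ℤ/12 ⊕ ℤ/12

Derivation:
rank_ℚ(R)=4; free=4−4=0
SNF(R) diag = [2, 4, 12, 12] → torsion [2, 4, 12, 12]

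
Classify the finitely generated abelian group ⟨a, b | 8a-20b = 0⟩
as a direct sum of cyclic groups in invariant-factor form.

Answer: M ≅ ℤ^1 ⊕ ℤ/4

Derivation:
rank_ℚ(R)=1; free=2−1=1
SNF(R) diag = [4] → torsion [4]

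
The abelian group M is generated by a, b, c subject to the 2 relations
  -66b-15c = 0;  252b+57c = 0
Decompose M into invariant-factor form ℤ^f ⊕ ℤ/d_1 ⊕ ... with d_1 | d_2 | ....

Answer: M ≅ ℤ^1 ⊕ ℤ/3 ⊕ ℤ/6

Derivation:
rank_ℚ(R)=2; free=3−2=1
SNF(R) diag = [3, 6] → torsion [3, 6]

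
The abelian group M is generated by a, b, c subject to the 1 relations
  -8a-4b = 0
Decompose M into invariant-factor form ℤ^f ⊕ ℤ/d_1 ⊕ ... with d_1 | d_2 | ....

Answer: M ≅ ℤ^2 ⊕ ℤ/4

Derivation:
rank_ℚ(R)=1; free=3−1=2
SNF(R) diag = [4] → torsion [4]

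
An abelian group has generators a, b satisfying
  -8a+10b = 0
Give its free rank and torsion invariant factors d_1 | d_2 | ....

Answer: M ≅ ℤ^1 ⊕ ℤ/2

Derivation:
rank_ℚ(R)=1; free=2−1=1
SNF(R) diag = [2] → torsion [2]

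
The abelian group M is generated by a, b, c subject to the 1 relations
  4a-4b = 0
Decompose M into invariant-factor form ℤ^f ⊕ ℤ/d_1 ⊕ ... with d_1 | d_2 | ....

Answer: M ≅ ℤ^2 ⊕ ℤ/4

Derivation:
rank_ℚ(R)=1; free=3−1=2
SNF(R) diag = [4] → torsion [4]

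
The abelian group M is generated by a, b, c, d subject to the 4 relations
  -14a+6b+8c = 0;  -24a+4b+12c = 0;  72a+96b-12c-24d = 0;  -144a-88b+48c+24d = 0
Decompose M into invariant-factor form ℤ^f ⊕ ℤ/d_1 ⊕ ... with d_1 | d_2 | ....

rank_ℚ(R)=4; free=4−4=0
SNF(R) diag = [2, 4, 12, 24] → torsion [2, 4, 12, 24]

Answer: M ≅ ℤ/2 ⊕ ℤ/4 ⊕ ℤ/12 ⊕ ℤ/24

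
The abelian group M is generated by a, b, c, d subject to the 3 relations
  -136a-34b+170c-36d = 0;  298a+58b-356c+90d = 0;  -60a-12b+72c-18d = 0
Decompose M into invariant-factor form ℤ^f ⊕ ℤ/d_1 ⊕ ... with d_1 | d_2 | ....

rank_ℚ(R)=3; free=4−3=1
SNF(R) diag = [2, 6, 18] → torsion [2, 6, 18]

Answer: M ≅ ℤ^1 ⊕ ℤ/2 ⊕ ℤ/6 ⊕ ℤ/18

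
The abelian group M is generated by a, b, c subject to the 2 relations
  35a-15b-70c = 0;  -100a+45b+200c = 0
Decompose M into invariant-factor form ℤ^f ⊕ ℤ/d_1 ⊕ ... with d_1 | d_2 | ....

Answer: M ≅ ℤ^1 ⊕ ℤ/5 ⊕ ℤ/15

Derivation:
rank_ℚ(R)=2; free=3−2=1
SNF(R) diag = [5, 15] → torsion [5, 15]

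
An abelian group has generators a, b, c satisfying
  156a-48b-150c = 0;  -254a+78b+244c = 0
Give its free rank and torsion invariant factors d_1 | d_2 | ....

Answer: M ≅ ℤ^1 ⊕ ℤ/2 ⊕ ℤ/6

Derivation:
rank_ℚ(R)=2; free=3−2=1
SNF(R) diag = [2, 6] → torsion [2, 6]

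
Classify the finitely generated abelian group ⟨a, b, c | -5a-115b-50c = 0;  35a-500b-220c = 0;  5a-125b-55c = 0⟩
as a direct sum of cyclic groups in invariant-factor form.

Answer: M ≅ ℤ/5 ⊕ ℤ/15 ⊕ ℤ/15

Derivation:
rank_ℚ(R)=3; free=3−3=0
SNF(R) diag = [5, 15, 15] → torsion [5, 15, 15]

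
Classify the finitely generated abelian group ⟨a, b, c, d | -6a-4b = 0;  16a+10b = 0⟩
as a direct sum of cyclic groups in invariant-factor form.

Answer: M ≅ ℤ^2 ⊕ ℤ/2 ⊕ ℤ/2

Derivation:
rank_ℚ(R)=2; free=4−2=2
SNF(R) diag = [2, 2] → torsion [2, 2]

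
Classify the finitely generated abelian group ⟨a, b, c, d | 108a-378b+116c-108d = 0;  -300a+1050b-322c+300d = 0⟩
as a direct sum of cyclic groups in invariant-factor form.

Answer: M ≅ ℤ^2 ⊕ ℤ/2 ⊕ ℤ/6

Derivation:
rank_ℚ(R)=2; free=4−2=2
SNF(R) diag = [2, 6] → torsion [2, 6]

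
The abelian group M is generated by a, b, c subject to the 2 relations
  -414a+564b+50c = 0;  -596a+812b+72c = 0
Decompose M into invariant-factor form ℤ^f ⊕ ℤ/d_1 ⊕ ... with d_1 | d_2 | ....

rank_ℚ(R)=2; free=3−2=1
SNF(R) diag = [2, 4] → torsion [2, 4]

Answer: M ≅ ℤ^1 ⊕ ℤ/2 ⊕ ℤ/4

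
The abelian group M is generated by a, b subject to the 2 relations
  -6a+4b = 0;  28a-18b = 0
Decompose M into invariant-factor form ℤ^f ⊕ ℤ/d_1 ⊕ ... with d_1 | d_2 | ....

rank_ℚ(R)=2; free=2−2=0
SNF(R) diag = [2, 2] → torsion [2, 2]

Answer: M ≅ ℤ/2 ⊕ ℤ/2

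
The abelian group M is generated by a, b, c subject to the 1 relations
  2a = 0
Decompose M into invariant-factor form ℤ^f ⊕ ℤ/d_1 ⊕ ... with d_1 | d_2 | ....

rank_ℚ(R)=1; free=3−1=2
SNF(R) diag = [2] → torsion [2]

Answer: M ≅ ℤ^2 ⊕ ℤ/2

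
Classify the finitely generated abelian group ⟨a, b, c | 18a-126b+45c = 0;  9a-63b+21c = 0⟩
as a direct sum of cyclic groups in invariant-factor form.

Answer: M ≅ ℤ^1 ⊕ ℤ/3 ⊕ ℤ/9

Derivation:
rank_ℚ(R)=2; free=3−2=1
SNF(R) diag = [3, 9] → torsion [3, 9]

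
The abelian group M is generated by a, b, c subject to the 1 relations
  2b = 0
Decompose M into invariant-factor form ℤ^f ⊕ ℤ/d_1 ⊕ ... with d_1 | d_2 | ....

rank_ℚ(R)=1; free=3−1=2
SNF(R) diag = [2] → torsion [2]

Answer: M ≅ ℤ^2 ⊕ ℤ/2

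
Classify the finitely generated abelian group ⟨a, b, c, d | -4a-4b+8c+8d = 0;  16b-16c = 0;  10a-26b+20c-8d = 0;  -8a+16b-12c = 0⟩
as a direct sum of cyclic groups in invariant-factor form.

rank_ℚ(R)=4; free=4−4=0
SNF(R) diag = [2, 4, 8, 16] → torsion [2, 4, 8, 16]

Answer: M ≅ ℤ/2 ⊕ ℤ/4 ⊕ ℤ/8 ⊕ ℤ/16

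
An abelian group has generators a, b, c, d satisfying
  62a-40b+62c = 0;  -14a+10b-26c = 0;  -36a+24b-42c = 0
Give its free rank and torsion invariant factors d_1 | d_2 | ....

Answer: M ≅ ℤ^1 ⊕ ℤ/2 ⊕ ℤ/6 ⊕ ℤ/18

Derivation:
rank_ℚ(R)=3; free=4−3=1
SNF(R) diag = [2, 6, 18] → torsion [2, 6, 18]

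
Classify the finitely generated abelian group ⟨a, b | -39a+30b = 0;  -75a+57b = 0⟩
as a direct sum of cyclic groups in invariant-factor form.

Answer: M ≅ ℤ/3 ⊕ ℤ/9

Derivation:
rank_ℚ(R)=2; free=2−2=0
SNF(R) diag = [3, 9] → torsion [3, 9]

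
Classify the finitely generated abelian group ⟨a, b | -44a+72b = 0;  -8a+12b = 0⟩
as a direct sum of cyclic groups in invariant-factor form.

Answer: M ≅ ℤ/4 ⊕ ℤ/12

Derivation:
rank_ℚ(R)=2; free=2−2=0
SNF(R) diag = [4, 12] → torsion [4, 12]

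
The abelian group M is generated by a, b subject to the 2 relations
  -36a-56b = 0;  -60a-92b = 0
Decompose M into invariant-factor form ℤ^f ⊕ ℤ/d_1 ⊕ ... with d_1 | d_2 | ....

rank_ℚ(R)=2; free=2−2=0
SNF(R) diag = [4, 12] → torsion [4, 12]

Answer: M ≅ ℤ/4 ⊕ ℤ/12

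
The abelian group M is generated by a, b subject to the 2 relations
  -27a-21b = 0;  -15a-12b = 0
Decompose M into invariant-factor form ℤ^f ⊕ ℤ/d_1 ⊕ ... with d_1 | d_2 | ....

Answer: M ≅ ℤ/3 ⊕ ℤ/3

Derivation:
rank_ℚ(R)=2; free=2−2=0
SNF(R) diag = [3, 3] → torsion [3, 3]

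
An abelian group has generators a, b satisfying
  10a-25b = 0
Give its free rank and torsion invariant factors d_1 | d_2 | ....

rank_ℚ(R)=1; free=2−1=1
SNF(R) diag = [5] → torsion [5]

Answer: M ≅ ℤ^1 ⊕ ℤ/5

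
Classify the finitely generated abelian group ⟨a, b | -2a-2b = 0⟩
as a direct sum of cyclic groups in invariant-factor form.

Answer: M ≅ ℤ^1 ⊕ ℤ/2

Derivation:
rank_ℚ(R)=1; free=2−1=1
SNF(R) diag = [2] → torsion [2]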